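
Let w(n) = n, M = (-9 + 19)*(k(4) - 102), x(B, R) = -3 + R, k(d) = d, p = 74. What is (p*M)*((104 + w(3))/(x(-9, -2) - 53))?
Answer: 3879820/29 ≈ 1.3379e+5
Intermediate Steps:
M = -980 (M = (-9 + 19)*(4 - 102) = 10*(-98) = -980)
(p*M)*((104 + w(3))/(x(-9, -2) - 53)) = (74*(-980))*((104 + 3)/((-3 - 2) - 53)) = -7759640/(-5 - 53) = -7759640/(-58) = -7759640*(-1)/58 = -72520*(-107/58) = 3879820/29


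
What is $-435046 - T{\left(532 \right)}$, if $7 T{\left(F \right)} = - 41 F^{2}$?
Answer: $1222666$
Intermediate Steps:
$T{\left(F \right)} = - \frac{41 F^{2}}{7}$ ($T{\left(F \right)} = \frac{\left(-41\right) F^{2}}{7} = - \frac{41 F^{2}}{7}$)
$-435046 - T{\left(532 \right)} = -435046 - - \frac{41 \cdot 532^{2}}{7} = -435046 - \left(- \frac{41}{7}\right) 283024 = -435046 - -1657712 = -435046 + 1657712 = 1222666$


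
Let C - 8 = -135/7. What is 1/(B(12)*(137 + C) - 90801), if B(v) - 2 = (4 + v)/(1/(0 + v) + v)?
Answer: -203/18347771 ≈ -1.1064e-5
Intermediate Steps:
B(v) = 2 + (4 + v)/(v + 1/v) (B(v) = 2 + (4 + v)/(1/(0 + v) + v) = 2 + (4 + v)/(1/v + v) = 2 + (4 + v)/(v + 1/v))
C = -79/7 (C = 8 - 135/7 = -79/7 ≈ -11.286)
1/(B(12)*(137 + C) - 90801) = 1/(((2 + 3*12**2 + 4*12)/(1 + 12**2))*(137 - 79/7) - 90801) = 1/(((2 + 3*144 + 48)/(1 + 144))*(880/7) - 90801) = 1/(((2 + 432 + 48)/145)*(880/7) - 90801) = 1/(((1/145)*482)*(880/7) - 90801) = 1/((482/145)*(880/7) - 90801) = 1/(84832/203 - 90801) = 1/(-18347771/203) = -203/18347771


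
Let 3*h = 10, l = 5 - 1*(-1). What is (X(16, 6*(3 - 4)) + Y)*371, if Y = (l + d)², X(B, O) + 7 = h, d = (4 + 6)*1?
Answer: 280847/3 ≈ 93616.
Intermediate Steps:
l = 6 (l = 5 + 1 = 6)
d = 10 (d = 10*1 = 10)
h = 10/3 (h = (⅓)*10 = 10/3 ≈ 3.3333)
X(B, O) = -11/3 (X(B, O) = -7 + 10/3 = -11/3)
Y = 256 (Y = (6 + 10)² = 16² = 256)
(X(16, 6*(3 - 4)) + Y)*371 = (-11/3 + 256)*371 = (757/3)*371 = 280847/3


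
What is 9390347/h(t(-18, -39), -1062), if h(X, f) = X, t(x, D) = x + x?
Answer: -9390347/36 ≈ -2.6084e+5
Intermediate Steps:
t(x, D) = 2*x
9390347/h(t(-18, -39), -1062) = 9390347/((2*(-18))) = 9390347/(-36) = 9390347*(-1/36) = -9390347/36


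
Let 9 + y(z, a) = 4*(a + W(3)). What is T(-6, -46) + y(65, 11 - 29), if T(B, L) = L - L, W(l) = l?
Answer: -69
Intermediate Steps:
y(z, a) = 3 + 4*a (y(z, a) = -9 + 4*(a + 3) = -9 + 4*(3 + a) = -9 + (12 + 4*a) = 3 + 4*a)
T(B, L) = 0
T(-6, -46) + y(65, 11 - 29) = 0 + (3 + 4*(11 - 29)) = 0 + (3 + 4*(-18)) = 0 + (3 - 72) = 0 - 69 = -69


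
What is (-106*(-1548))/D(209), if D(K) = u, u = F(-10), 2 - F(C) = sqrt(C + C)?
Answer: 13674 + 13674*I*sqrt(5) ≈ 13674.0 + 30576.0*I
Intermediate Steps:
F(C) = 2 - sqrt(2)*sqrt(C) (F(C) = 2 - sqrt(C + C) = 2 - sqrt(2*C) = 2 - sqrt(2)*sqrt(C))
u = 2 - 2*I*sqrt(5) (u = 2 - sqrt(2)*sqrt(-10) = 2 - sqrt(2)*I*sqrt(10) = 2 - 2*I*sqrt(5) ≈ 2.0 - 4.4721*I)
D(K) = 2 - 2*I*sqrt(5)
(-106*(-1548))/D(209) = (-106*(-1548))/(2 - 2*I*sqrt(5)) = 164088/(2 - 2*I*sqrt(5))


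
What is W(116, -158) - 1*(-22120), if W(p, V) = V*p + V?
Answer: 3634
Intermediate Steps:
W(p, V) = V + V*p
W(116, -158) - 1*(-22120) = -158*(1 + 116) - 1*(-22120) = -158*117 + 22120 = -18486 + 22120 = 3634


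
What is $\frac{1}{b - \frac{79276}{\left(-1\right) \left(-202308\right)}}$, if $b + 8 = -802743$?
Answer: $- \frac{50577}{40600757146} \approx -1.2457 \cdot 10^{-6}$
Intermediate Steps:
$b = -802751$ ($b = -8 - 802743 = -802751$)
$\frac{1}{b - \frac{79276}{\left(-1\right) \left(-202308\right)}} = \frac{1}{-802751 - \frac{79276}{\left(-1\right) \left(-202308\right)}} = \frac{1}{-802751 - \frac{79276}{202308}} = \frac{1}{-802751 - \frac{19819}{50577}} = \frac{1}{- \frac{40600757146}{50577}} = - \frac{50577}{40600757146}$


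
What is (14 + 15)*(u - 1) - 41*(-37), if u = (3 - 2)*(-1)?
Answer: 1459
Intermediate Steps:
u = -1 (u = 1*(-1) = -1)
(14 + 15)*(u - 1) - 41*(-37) = (14 + 15)*(-1 - 1) - 41*(-37) = 29*(-2) + 1517 = -58 + 1517 = 1459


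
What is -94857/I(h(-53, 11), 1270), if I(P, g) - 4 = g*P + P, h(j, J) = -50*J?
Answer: 94857/699046 ≈ 0.13569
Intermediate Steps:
I(P, g) = 4 + P + P*g (I(P, g) = 4 + (g*P + P) = 4 + (P*g + P) = 4 + (P + P*g) = 4 + P + P*g)
-94857/I(h(-53, 11), 1270) = -94857/(4 - 50*11 - 50*11*1270) = -94857/(4 - 550 - 550*1270) = -94857/(4 - 550 - 698500) = -94857/(-699046) = -94857*(-1/699046) = 94857/699046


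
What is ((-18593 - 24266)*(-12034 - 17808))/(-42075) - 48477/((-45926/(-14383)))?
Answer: -88075845289253/1932336450 ≈ -45580.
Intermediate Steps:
((-18593 - 24266)*(-12034 - 17808))/(-42075) - 48477/((-45926/(-14383))) = -42859*(-29842)*(-1/42075) - 48477/((-45926*(-1/14383))) = 1278998278*(-1/42075) - 48477/45926/14383 = -1278998278/42075 - 48477*14383/45926 = -1278998278/42075 - 697244691/45926 = -88075845289253/1932336450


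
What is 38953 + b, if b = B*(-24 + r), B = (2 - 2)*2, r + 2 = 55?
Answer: 38953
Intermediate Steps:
r = 53 (r = -2 + 55 = 53)
B = 0 (B = 0*2 = 0)
b = 0 (b = 0*(-24 + 53) = 0*29 = 0)
38953 + b = 38953 + 0 = 38953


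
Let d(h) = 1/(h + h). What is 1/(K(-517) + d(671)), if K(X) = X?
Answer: -1342/693813 ≈ -0.0019342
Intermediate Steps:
d(h) = 1/(2*h)
1/(K(-517) + d(671)) = 1/(-517 + (1/2)/671) = 1/(-517 + (1/2)*(1/671)) = 1/(-517 + 1/1342) = 1/(-693813/1342) = -1342/693813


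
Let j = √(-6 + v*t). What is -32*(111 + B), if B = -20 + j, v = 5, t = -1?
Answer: -2912 - 32*I*√11 ≈ -2912.0 - 106.13*I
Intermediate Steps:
j = I*√11 (j = √(-6 + 5*(-1)) = √(-6 - 5) = √(-11) = I*√11 ≈ 3.3166*I)
B = -20 + I*√11 ≈ -20.0 + 3.3166*I
-32*(111 + B) = -32*(111 + (-20 + I*√11)) = -32*(91 + I*√11) = -2912 - 32*I*√11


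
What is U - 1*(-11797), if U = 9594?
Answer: 21391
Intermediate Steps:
U - 1*(-11797) = 9594 - 1*(-11797) = 9594 + 11797 = 21391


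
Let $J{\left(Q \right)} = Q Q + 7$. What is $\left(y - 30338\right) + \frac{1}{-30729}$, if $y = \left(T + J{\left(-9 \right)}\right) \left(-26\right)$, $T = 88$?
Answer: $- \frac{1072872307}{30729} \approx -34914.0$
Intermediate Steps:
$J{\left(Q \right)} = 7 + Q^{2}$ ($J{\left(Q \right)} = Q^{2} + 7 = 7 + Q^{2}$)
$y = -4576$ ($y = \left(88 + \left(7 + \left(-9\right)^{2}\right)\right) \left(-26\right) = \left(88 + \left(7 + 81\right)\right) \left(-26\right) = \left(88 + 88\right) \left(-26\right) = 176 \left(-26\right) = -4576$)
$\left(y - 30338\right) + \frac{1}{-30729} = \left(-4576 - 30338\right) + \frac{1}{-30729} = -34914 - \frac{1}{30729} = - \frac{1072872307}{30729}$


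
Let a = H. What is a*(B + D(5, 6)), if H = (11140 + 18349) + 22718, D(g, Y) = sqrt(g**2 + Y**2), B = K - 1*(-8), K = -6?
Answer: 104414 + 52207*sqrt(61) ≈ 5.1216e+5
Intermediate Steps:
B = 2 (B = -6 - 1*(-8) = -6 + 8 = 2)
D(g, Y) = sqrt(Y**2 + g**2)
H = 52207 (H = 29489 + 22718 = 52207)
a = 52207
a*(B + D(5, 6)) = 52207*(2 + sqrt(6**2 + 5**2)) = 52207*(2 + sqrt(36 + 25)) = 52207*(2 + sqrt(61)) = 104414 + 52207*sqrt(61)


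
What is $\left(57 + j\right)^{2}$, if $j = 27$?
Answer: $7056$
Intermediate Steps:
$\left(57 + j\right)^{2} = \left(57 + 27\right)^{2} = 84^{2} = 7056$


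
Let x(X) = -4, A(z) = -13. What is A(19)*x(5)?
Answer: 52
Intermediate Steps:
A(19)*x(5) = -13*(-4) = 52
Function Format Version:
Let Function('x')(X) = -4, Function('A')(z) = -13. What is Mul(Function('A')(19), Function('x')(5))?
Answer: 52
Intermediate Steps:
Mul(Function('A')(19), Function('x')(5)) = Mul(-13, -4) = 52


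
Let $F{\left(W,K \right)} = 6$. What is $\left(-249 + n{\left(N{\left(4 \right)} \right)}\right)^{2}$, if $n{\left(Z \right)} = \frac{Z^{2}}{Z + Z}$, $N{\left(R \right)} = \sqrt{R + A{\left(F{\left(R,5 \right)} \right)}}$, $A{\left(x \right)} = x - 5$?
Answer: $\frac{\left(498 - \sqrt{5}\right)^{2}}{4} \approx 61446.0$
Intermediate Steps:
$A{\left(x \right)} = -5 + x$
$N{\left(R \right)} = \sqrt{1 + R}$ ($N{\left(R \right)} = \sqrt{R + \left(-5 + 6\right)} = \sqrt{R + 1} = \sqrt{1 + R}$)
$n{\left(Z \right)} = \frac{Z}{2}$ ($n{\left(Z \right)} = \frac{Z^{2}}{2 Z} = \frac{1}{2 Z} Z^{2} = \frac{Z}{2}$)
$\left(-249 + n{\left(N{\left(4 \right)} \right)}\right)^{2} = \left(-249 + \frac{\sqrt{1 + 4}}{2}\right)^{2} = \left(-249 + \frac{\sqrt{5}}{2}\right)^{2}$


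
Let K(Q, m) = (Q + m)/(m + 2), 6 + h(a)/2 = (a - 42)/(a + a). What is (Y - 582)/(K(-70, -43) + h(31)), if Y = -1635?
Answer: 2817807/12200 ≈ 230.97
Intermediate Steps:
h(a) = -12 + (-42 + a)/a (h(a) = -12 + 2*((a - 42)/(a + a)) = -12 + 2*((-42 + a)/((2*a))) = -12 + 2*((-42 + a)*(1/(2*a))) = -12 + 2*((-42 + a)/(2*a)) = -12 + (-42 + a)/a)
K(Q, m) = (Q + m)/(2 + m)
(Y - 582)/(K(-70, -43) + h(31)) = (-1635 - 582)/((-70 - 43)/(2 - 43) + (-11 - 42/31)) = -2217/(-113/(-41) + (-11 - 42*1/31)) = -2217/(-1/41*(-113) + (-11 - 42/31)) = -2217/(113/41 - 383/31) = -2217/(-12200/1271) = -2217*(-1271/12200) = 2817807/12200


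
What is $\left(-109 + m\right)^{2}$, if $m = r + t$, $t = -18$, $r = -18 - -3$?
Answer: $20164$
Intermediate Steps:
$r = -15$ ($r = -18 + 3 = -15$)
$m = -33$ ($m = -15 - 18 = -33$)
$\left(-109 + m\right)^{2} = \left(-109 - 33\right)^{2} = \left(-142\right)^{2} = 20164$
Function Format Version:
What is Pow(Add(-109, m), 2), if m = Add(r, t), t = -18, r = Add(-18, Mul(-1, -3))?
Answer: 20164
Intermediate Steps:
r = -15 (r = Add(-18, 3) = -15)
m = -33 (m = Add(-15, -18) = -33)
Pow(Add(-109, m), 2) = Pow(Add(-109, -33), 2) = Pow(-142, 2) = 20164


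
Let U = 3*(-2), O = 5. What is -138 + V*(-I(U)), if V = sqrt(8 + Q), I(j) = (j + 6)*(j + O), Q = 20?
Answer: -138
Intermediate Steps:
U = -6
I(j) = (5 + j)*(6 + j) (I(j) = (j + 6)*(j + 5) = (6 + j)*(5 + j) = (5 + j)*(6 + j))
V = 2*sqrt(7) (V = sqrt(8 + 20) = sqrt(28) = 2*sqrt(7) ≈ 5.2915)
-138 + V*(-I(U)) = -138 + (2*sqrt(7))*(-(30 + (-6)**2 + 11*(-6))) = -138 + (2*sqrt(7))*(-(30 + 36 - 66)) = -138 + (2*sqrt(7))*(-1*0) = -138 + (2*sqrt(7))*0 = -138 + 0 = -138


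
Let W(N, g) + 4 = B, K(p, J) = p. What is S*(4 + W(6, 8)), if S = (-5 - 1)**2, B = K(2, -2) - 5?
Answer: -108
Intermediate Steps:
B = -3 (B = 2 - 5 = -3)
W(N, g) = -7 (W(N, g) = -4 - 3 = -7)
S = 36 (S = (-6)**2 = 36)
S*(4 + W(6, 8)) = 36*(4 - 7) = 36*(-3) = -108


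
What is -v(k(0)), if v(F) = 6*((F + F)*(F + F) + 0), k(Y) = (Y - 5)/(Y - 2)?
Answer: -150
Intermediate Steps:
k(Y) = (-5 + Y)/(-2 + Y)
v(F) = 24*F² (v(F) = 6*((2*F)*(2*F) + 0) = 6*(4*F² + 0) = 6*(4*F²) = 24*F²)
-v(k(0)) = -24*((-5 + 0)/(-2 + 0))² = -24*(-5/(-2))² = -24*(-½*(-5))² = -24*(5/2)² = -24*25/4 = -1*150 = -150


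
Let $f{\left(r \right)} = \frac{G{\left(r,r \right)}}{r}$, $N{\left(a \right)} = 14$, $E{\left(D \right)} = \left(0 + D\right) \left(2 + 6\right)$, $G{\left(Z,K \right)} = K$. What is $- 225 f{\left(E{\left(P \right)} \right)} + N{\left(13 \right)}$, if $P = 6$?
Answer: $-211$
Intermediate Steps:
$E{\left(D \right)} = 8 D$ ($E{\left(D \right)} = D 8 = 8 D$)
$f{\left(r \right)} = 1$ ($f{\left(r \right)} = \frac{r}{r} = 1$)
$- 225 f{\left(E{\left(P \right)} \right)} + N{\left(13 \right)} = \left(-225\right) 1 + 14 = -225 + 14 = -211$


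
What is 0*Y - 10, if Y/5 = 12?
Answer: -10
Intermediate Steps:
Y = 60 (Y = 5*12 = 60)
0*Y - 10 = 0*60 - 10 = 0 - 10 = -10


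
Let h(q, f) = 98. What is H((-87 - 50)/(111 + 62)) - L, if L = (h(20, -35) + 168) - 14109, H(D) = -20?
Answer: 13823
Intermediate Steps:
L = -13843 (L = (98 + 168) - 14109 = 266 - 14109 = -13843)
H((-87 - 50)/(111 + 62)) - L = -20 - 1*(-13843) = -20 + 13843 = 13823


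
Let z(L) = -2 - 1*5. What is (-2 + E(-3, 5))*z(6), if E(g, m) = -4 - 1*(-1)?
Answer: 35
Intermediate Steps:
z(L) = -7 (z(L) = -2 - 5 = -7)
E(g, m) = -3 (E(g, m) = -4 + 1 = -3)
(-2 + E(-3, 5))*z(6) = (-2 - 3)*(-7) = -5*(-7) = 35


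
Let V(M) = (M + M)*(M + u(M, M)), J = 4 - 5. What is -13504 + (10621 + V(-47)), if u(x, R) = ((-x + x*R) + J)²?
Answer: -477990815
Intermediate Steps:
J = -1
u(x, R) = (-1 - x + R*x)² (u(x, R) = ((-x + x*R) - 1)² = ((-x + R*x) - 1)² = (-1 - x + R*x)²)
V(M) = 2*M*(M + (1 + M - M²)²) (V(M) = (M + M)*(M + (1 + M - M*M)²) = (2*M)*(M + (1 + M - M²)²) = 2*M*(M + (1 + M - M²)²))
-13504 + (10621 + V(-47)) = -13504 + (10621 + 2*(-47)*(-47 + (1 - 47 - 1*(-47)²)²)) = -13504 + (10621 + 2*(-47)*(-47 + (1 - 47 - 1*2209)²)) = -13504 + (10621 + 2*(-47)*(-47 + (1 - 47 - 2209)²)) = -13504 + (10621 + 2*(-47)*(-47 + (-2255)²)) = -13504 + (10621 + 2*(-47)*(-47 + 5085025)) = -13504 + (10621 + 2*(-47)*5084978) = -13504 + (10621 - 477987932) = -13504 - 477977311 = -477990815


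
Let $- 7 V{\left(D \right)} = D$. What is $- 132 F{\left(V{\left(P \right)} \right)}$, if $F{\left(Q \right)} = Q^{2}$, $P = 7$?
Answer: $-132$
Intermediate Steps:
$V{\left(D \right)} = - \frac{D}{7}$
$- 132 F{\left(V{\left(P \right)} \right)} = - 132 \left(\left(- \frac{1}{7}\right) 7\right)^{2} = - 132 \left(-1\right)^{2} = \left(-132\right) 1 = -132$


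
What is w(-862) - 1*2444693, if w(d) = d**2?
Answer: -1701649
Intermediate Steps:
w(-862) - 1*2444693 = (-862)**2 - 1*2444693 = 743044 - 2444693 = -1701649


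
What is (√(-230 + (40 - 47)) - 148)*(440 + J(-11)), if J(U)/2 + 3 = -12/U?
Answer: -710104/11 + 4798*I*√237/11 ≈ -64555.0 + 6714.9*I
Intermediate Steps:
J(U) = -6 - 24/U (J(U) = -6 + 2*(-12/U) = -6 - 24/U)
(√(-230 + (40 - 47)) - 148)*(440 + J(-11)) = (√(-230 + (40 - 47)) - 148)*(440 + (-6 - 24/(-11))) = (√(-230 - 7) - 148)*(440 + (-6 - 24*(-1/11))) = (√(-237) - 148)*(440 + (-6 + 24/11)) = (I*√237 - 148)*(440 - 42/11) = (-148 + I*√237)*(4798/11) = -710104/11 + 4798*I*√237/11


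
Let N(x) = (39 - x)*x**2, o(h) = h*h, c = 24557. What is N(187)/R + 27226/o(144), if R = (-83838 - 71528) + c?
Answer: 18479791511/452075904 ≈ 40.878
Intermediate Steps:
o(h) = h**2
R = -130809 (R = (-83838 - 71528) + 24557 = -155366 + 24557 = -130809)
N(x) = x**2*(39 - x)
N(187)/R + 27226/o(144) = (187**2*(39 - 1*187))/(-130809) + 27226/(144**2) = (34969*(39 - 187))*(-1/130809) + 27226/20736 = (34969*(-148))*(-1/130809) + 27226*(1/20736) = -5175412*(-1/130809) + 13613/10368 = 5175412/130809 + 13613/10368 = 18479791511/452075904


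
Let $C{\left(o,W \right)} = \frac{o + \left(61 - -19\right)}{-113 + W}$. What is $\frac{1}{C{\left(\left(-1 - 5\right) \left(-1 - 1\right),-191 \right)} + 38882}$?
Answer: $\frac{76}{2955009} \approx 2.5719 \cdot 10^{-5}$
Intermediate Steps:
$C{\left(o,W \right)} = \frac{80 + o}{-113 + W}$ ($C{\left(o,W \right)} = \frac{o + \left(61 + 19\right)}{-113 + W} = \frac{o + 80}{-113 + W} = \frac{80 + o}{-113 + W}$)
$\frac{1}{C{\left(\left(-1 - 5\right) \left(-1 - 1\right),-191 \right)} + 38882} = \frac{1}{\frac{80 + \left(-1 - 5\right) \left(-1 - 1\right)}{-113 - 191} + 38882} = \frac{1}{\frac{80 - -12}{-304} + 38882} = \frac{1}{- \frac{80 + 12}{304} + 38882} = \frac{1}{\left(- \frac{1}{304}\right) 92 + 38882} = \frac{1}{- \frac{23}{76} + 38882} = \frac{1}{\frac{2955009}{76}} = \frac{76}{2955009}$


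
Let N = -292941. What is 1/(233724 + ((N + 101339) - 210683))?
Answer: -1/168561 ≈ -5.9326e-6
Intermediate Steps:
1/(233724 + ((N + 101339) - 210683)) = 1/(233724 + ((-292941 + 101339) - 210683)) = 1/(233724 + (-191602 - 210683)) = 1/(233724 - 402285) = 1/(-168561) = -1/168561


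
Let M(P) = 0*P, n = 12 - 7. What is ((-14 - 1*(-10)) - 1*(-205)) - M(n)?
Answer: 201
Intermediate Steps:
n = 5
M(P) = 0
((-14 - 1*(-10)) - 1*(-205)) - M(n) = ((-14 - 1*(-10)) - 1*(-205)) - 1*0 = ((-14 + 10) + 205) + 0 = (-4 + 205) + 0 = 201 + 0 = 201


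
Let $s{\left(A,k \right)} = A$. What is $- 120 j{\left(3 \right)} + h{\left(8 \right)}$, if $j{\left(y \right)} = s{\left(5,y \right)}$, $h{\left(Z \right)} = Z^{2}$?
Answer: $-536$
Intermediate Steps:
$j{\left(y \right)} = 5$
$- 120 j{\left(3 \right)} + h{\left(8 \right)} = \left(-120\right) 5 + 8^{2} = -600 + 64 = -536$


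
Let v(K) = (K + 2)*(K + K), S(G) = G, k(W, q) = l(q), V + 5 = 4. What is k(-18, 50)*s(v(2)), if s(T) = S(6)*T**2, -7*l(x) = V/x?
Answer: 768/175 ≈ 4.3886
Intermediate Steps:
V = -1 (V = -5 + 4 = -1)
l(x) = 1/(7*x) (l(x) = -(-1)/(7*x) = 1/(7*x))
k(W, q) = 1/(7*q)
v(K) = 2*K*(2 + K) (v(K) = (2 + K)*(2*K) = 2*K*(2 + K))
s(T) = 6*T**2
k(-18, 50)*s(v(2)) = ((1/7)/50)*(6*(2*2*(2 + 2))**2) = ((1/7)*(1/50))*(6*(2*2*4)**2) = (6*16**2)/350 = (6*256)/350 = (1/350)*1536 = 768/175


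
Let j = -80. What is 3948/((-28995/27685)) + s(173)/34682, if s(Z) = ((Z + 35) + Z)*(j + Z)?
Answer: -252648559955/67040306 ≈ -3768.6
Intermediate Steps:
s(Z) = (-80 + Z)*(35 + 2*Z) (s(Z) = ((Z + 35) + Z)*(-80 + Z) = ((35 + Z) + Z)*(-80 + Z) = (35 + 2*Z)*(-80 + Z) = (-80 + Z)*(35 + 2*Z))
3948/((-28995/27685)) + s(173)/34682 = 3948/((-28995/27685)) + (-2800 - 125*173 + 2*173²)/34682 = 3948/((-28995*1/27685)) + (-2800 - 21625 + 2*29929)*(1/34682) = 3948/(-5799/5537) + (-2800 - 21625 + 59858)*(1/34682) = 3948*(-5537/5799) + 35433*(1/34682) = -7286692/1933 + 35433/34682 = -252648559955/67040306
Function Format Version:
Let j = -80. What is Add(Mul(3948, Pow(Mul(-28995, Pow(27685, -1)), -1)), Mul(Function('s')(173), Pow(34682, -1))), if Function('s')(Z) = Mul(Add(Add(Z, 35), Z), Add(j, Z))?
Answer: Rational(-252648559955, 67040306) ≈ -3768.6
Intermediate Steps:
Function('s')(Z) = Mul(Add(-80, Z), Add(35, Mul(2, Z))) (Function('s')(Z) = Mul(Add(Add(Z, 35), Z), Add(-80, Z)) = Mul(Add(Add(35, Z), Z), Add(-80, Z)) = Mul(Add(35, Mul(2, Z)), Add(-80, Z)) = Mul(Add(-80, Z), Add(35, Mul(2, Z))))
Add(Mul(3948, Pow(Mul(-28995, Pow(27685, -1)), -1)), Mul(Function('s')(173), Pow(34682, -1))) = Add(Mul(3948, Pow(Mul(-28995, Pow(27685, -1)), -1)), Mul(Add(-2800, Mul(-125, 173), Mul(2, Pow(173, 2))), Pow(34682, -1))) = Add(Mul(3948, Pow(Mul(-28995, Rational(1, 27685)), -1)), Mul(Add(-2800, -21625, Mul(2, 29929)), Rational(1, 34682))) = Add(Mul(3948, Pow(Rational(-5799, 5537), -1)), Mul(Add(-2800, -21625, 59858), Rational(1, 34682))) = Add(Mul(3948, Rational(-5537, 5799)), Mul(35433, Rational(1, 34682))) = Add(Rational(-7286692, 1933), Rational(35433, 34682)) = Rational(-252648559955, 67040306)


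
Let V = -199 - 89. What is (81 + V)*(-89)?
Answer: 18423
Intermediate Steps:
V = -288
(81 + V)*(-89) = (81 - 288)*(-89) = -207*(-89) = 18423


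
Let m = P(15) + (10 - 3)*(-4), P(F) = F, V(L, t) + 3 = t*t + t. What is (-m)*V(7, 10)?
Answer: 1391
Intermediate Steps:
V(L, t) = -3 + t + t**2 (V(L, t) = -3 + (t*t + t) = -3 + (t**2 + t) = -3 + (t + t**2) = -3 + t + t**2)
m = -13 (m = 15 + (10 - 3)*(-4) = 15 + 7*(-4) = 15 - 28 = -13)
(-m)*V(7, 10) = (-1*(-13))*(-3 + 10 + 10**2) = 13*(-3 + 10 + 100) = 13*107 = 1391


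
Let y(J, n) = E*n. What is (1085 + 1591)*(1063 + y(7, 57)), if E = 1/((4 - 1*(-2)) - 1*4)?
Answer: 2920854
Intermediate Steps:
E = ½ (E = 1/((4 + 2) - 4) = 1/(6 - 4) = 1/2 = ½ ≈ 0.50000)
y(J, n) = n/2
(1085 + 1591)*(1063 + y(7, 57)) = (1085 + 1591)*(1063 + (½)*57) = 2676*(1063 + 57/2) = 2676*(2183/2) = 2920854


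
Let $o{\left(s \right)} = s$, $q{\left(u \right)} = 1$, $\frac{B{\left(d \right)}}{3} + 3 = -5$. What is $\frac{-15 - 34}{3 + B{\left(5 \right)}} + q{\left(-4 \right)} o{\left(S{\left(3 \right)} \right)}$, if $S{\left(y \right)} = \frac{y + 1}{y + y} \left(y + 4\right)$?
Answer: $7$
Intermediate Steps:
$B{\left(d \right)} = -24$ ($B{\left(d \right)} = -9 + 3 \left(-5\right) = -9 - 15 = -24$)
$S{\left(y \right)} = \frac{\left(1 + y\right) \left(4 + y\right)}{2 y}$ ($S{\left(y \right)} = \frac{1 + y}{2 y} \left(4 + y\right) = \frac{\left(1 + y\right) \left(4 + y\right)}{2 y}$)
$\frac{-15 - 34}{3 + B{\left(5 \right)}} + q{\left(-4 \right)} o{\left(S{\left(3 \right)} \right)} = \frac{-15 - 34}{3 - 24} + 1 \frac{4 + 3 \left(5 + 3\right)}{2 \cdot 3} = - \frac{49}{-21} + 1 \cdot \frac{1}{2} \cdot \frac{1}{3} \left(4 + 3 \cdot 8\right) = \left(-49\right) \left(- \frac{1}{21}\right) + 1 \cdot \frac{1}{2} \cdot \frac{1}{3} \left(4 + 24\right) = \frac{7}{3} + 1 \cdot \frac{1}{2} \cdot \frac{1}{3} \cdot 28 = \frac{7}{3} + 1 \cdot \frac{14}{3} = \frac{7}{3} + \frac{14}{3} = 7$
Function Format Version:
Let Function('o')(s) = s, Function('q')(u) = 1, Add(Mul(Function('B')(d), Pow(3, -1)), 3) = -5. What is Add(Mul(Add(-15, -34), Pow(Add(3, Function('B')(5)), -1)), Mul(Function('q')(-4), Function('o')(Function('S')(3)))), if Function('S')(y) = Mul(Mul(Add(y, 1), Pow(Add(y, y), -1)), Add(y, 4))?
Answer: 7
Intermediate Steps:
Function('B')(d) = -24 (Function('B')(d) = Add(-9, Mul(3, -5)) = Add(-9, -15) = -24)
Function('S')(y) = Mul(Rational(1, 2), Pow(y, -1), Add(1, y), Add(4, y)) (Function('S')(y) = Mul(Mul(Add(1, y), Pow(Mul(2, y), -1)), Add(4, y)) = Mul(Mul(Add(1, y), Mul(Rational(1, 2), Pow(y, -1))), Add(4, y)) = Mul(Mul(Rational(1, 2), Pow(y, -1), Add(1, y)), Add(4, y)) = Mul(Rational(1, 2), Pow(y, -1), Add(1, y), Add(4, y)))
Add(Mul(Add(-15, -34), Pow(Add(3, Function('B')(5)), -1)), Mul(Function('q')(-4), Function('o')(Function('S')(3)))) = Add(Mul(Add(-15, -34), Pow(Add(3, -24), -1)), Mul(1, Mul(Rational(1, 2), Pow(3, -1), Add(4, Mul(3, Add(5, 3)))))) = Add(Mul(-49, Pow(-21, -1)), Mul(1, Mul(Rational(1, 2), Rational(1, 3), Add(4, Mul(3, 8))))) = Add(Mul(-49, Rational(-1, 21)), Mul(1, Mul(Rational(1, 2), Rational(1, 3), Add(4, 24)))) = Add(Rational(7, 3), Mul(1, Mul(Rational(1, 2), Rational(1, 3), 28))) = Add(Rational(7, 3), Mul(1, Rational(14, 3))) = Add(Rational(7, 3), Rational(14, 3)) = 7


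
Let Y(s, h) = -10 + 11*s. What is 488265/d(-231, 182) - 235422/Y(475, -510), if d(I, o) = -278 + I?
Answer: -2666131773/2654435 ≈ -1004.4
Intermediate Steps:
488265/d(-231, 182) - 235422/Y(475, -510) = 488265/(-278 - 231) - 235422/(-10 + 11*475) = 488265/(-509) - 235422/(-10 + 5225) = 488265*(-1/509) - 235422/5215 = -488265/509 - 235422*1/5215 = -488265/509 - 235422/5215 = -2666131773/2654435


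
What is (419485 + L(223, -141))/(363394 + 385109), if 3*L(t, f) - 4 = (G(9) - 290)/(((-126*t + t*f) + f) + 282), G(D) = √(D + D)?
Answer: 7475246489/13338323460 - √2/44461078200 ≈ 0.56043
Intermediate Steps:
G(D) = √2*√D (G(D) = √(2*D) = √2*√D)
L(t, f) = 4/3 + (-290 + 3*√2)/(3*(282 + f - 126*t + f*t)) (L(t, f) = 4/3 + ((√2*√9 - 290)/(((-126*t + t*f) + f) + 282))/3 = 4/3 + ((√2*3 - 290)/(((-126*t + f*t) + f) + 282))/3 = 4/3 + ((3*√2 - 290)/((f - 126*t + f*t) + 282))/3 = 4/3 + ((-290 + 3*√2)/(282 + f - 126*t + f*t))/3 = 4/3 + (-290 + 3*√2)/(3*(282 + f - 126*t + f*t)))
(419485 + L(223, -141))/(363394 + 385109) = (419485 + (838 - 504*223 + 3*√2 + 4*(-141) + 4*(-141)*223)/(3*(282 - 141 - 126*223 - 141*223)))/(363394 + 385109) = (419485 + (838 - 112392 + 3*√2 - 564 - 125772)/(3*(282 - 141 - 28098 - 31443)))/748503 = (419485 + (⅓)*(-237890 + 3*√2)/(-59400))*(1/748503) = (419485 + (⅓)*(-1/59400)*(-237890 + 3*√2))*(1/748503) = (419485 + (23789/17820 - √2/59400))*(1/748503) = (7475246489/17820 - √2/59400)*(1/748503) = 7475246489/13338323460 - √2/44461078200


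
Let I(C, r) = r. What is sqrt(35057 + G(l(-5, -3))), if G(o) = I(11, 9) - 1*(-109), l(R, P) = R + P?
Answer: 5*sqrt(1407) ≈ 187.55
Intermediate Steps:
l(R, P) = P + R
G(o) = 118 (G(o) = 9 - 1*(-109) = 9 + 109 = 118)
sqrt(35057 + G(l(-5, -3))) = sqrt(35057 + 118) = sqrt(35175) = 5*sqrt(1407)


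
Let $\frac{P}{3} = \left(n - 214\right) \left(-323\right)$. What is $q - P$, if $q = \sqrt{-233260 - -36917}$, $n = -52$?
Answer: $-257754 + 7 i \sqrt{4007} \approx -2.5775 \cdot 10^{5} + 443.11 i$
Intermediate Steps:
$P = 257754$ ($P = 3 \left(-52 - 214\right) \left(-323\right) = 3 \left(\left(-266\right) \left(-323\right)\right) = 3 \cdot 85918 = 257754$)
$q = 7 i \sqrt{4007}$ ($q = \sqrt{-233260 + \left(37120 - 203\right)} = \sqrt{-233260 + 36917} = \sqrt{-196343} = 7 i \sqrt{4007} \approx 443.11 i$)
$q - P = 7 i \sqrt{4007} - 257754 = -257754 + 7 i \sqrt{4007}$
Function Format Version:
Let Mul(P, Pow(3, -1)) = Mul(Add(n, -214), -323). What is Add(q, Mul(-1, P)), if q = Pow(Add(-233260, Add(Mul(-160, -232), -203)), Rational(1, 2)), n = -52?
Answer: Add(-257754, Mul(7, I, Pow(4007, Rational(1, 2)))) ≈ Add(-2.5775e+5, Mul(443.11, I))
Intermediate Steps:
P = 257754 (P = Mul(3, Mul(Add(-52, -214), -323)) = Mul(3, Mul(-266, -323)) = Mul(3, 85918) = 257754)
q = Mul(7, I, Pow(4007, Rational(1, 2))) (q = Pow(Add(-233260, Add(37120, -203)), Rational(1, 2)) = Pow(Add(-233260, 36917), Rational(1, 2)) = Pow(-196343, Rational(1, 2)) = Mul(7, I, Pow(4007, Rational(1, 2))) ≈ Mul(443.11, I))
Add(q, Mul(-1, P)) = Add(Mul(7, I, Pow(4007, Rational(1, 2))), Mul(-1, 257754)) = Add(Mul(7, I, Pow(4007, Rational(1, 2))), -257754) = Add(-257754, Mul(7, I, Pow(4007, Rational(1, 2))))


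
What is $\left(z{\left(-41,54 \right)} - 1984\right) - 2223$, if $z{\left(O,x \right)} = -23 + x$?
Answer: $-4176$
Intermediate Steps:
$\left(z{\left(-41,54 \right)} - 1984\right) - 2223 = \left(\left(-23 + 54\right) - 1984\right) - 2223 = \left(31 - 1984\right) - 2223 = -1953 - 2223 = -4176$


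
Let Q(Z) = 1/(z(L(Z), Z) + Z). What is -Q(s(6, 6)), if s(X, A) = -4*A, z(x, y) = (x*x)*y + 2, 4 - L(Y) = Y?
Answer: 1/18838 ≈ 5.3084e-5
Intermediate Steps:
L(Y) = 4 - Y
z(x, y) = 2 + y*x² (z(x, y) = x²*y + 2 = y*x² + 2 = 2 + y*x²)
Q(Z) = 1/(2 + Z + Z*(4 - Z)²) (Q(Z) = 1/((2 + Z*(4 - Z)²) + Z) = 1/(2 + Z + Z*(4 - Z)²))
-Q(s(6, 6)) = -1/(2 - 4*6 + (-4*6)*(-4 - 4*6)²) = -1/(2 - 24 - 24*(-4 - 24)²) = -1/(2 - 24 - 24*(-28)²) = -1/(2 - 24 - 24*784) = -1/(2 - 24 - 18816) = -1/(-18838) = -1*(-1/18838) = 1/18838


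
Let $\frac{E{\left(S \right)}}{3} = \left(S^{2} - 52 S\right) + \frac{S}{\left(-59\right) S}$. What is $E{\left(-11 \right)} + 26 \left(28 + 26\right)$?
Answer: $\frac{205494}{59} \approx 3482.9$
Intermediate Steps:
$E{\left(S \right)} = - \frac{3}{59} - 156 S + 3 S^{2}$ ($E{\left(S \right)} = 3 \left(\left(S^{2} - 52 S\right) + \frac{S}{\left(-59\right) S}\right) = 3 \left(\left(S^{2} - 52 S\right) + S \left(- \frac{1}{59 S}\right)\right) = 3 \left(\left(S^{2} - 52 S\right) - \frac{1}{59}\right) = 3 \left(- \frac{1}{59} + S^{2} - 52 S\right) = - \frac{3}{59} - 156 S + 3 S^{2}$)
$E{\left(-11 \right)} + 26 \left(28 + 26\right) = \left(- \frac{3}{59} - -1716 + 3 \left(-11\right)^{2}\right) + 26 \left(28 + 26\right) = \left(- \frac{3}{59} + 1716 + 3 \cdot 121\right) + 26 \cdot 54 = \left(- \frac{3}{59} + 1716 + 363\right) + 1404 = \frac{122658}{59} + 1404 = \frac{205494}{59}$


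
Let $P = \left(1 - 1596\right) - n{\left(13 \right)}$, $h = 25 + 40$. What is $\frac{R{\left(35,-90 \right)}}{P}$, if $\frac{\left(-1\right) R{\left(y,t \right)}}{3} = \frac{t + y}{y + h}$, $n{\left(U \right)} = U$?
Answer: $- \frac{11}{10720} \approx -0.0010261$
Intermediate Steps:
$h = 65$
$R{\left(y,t \right)} = - \frac{3 \left(t + y\right)}{65 + y}$ ($R{\left(y,t \right)} = - 3 \frac{t + y}{y + 65} = - 3 \frac{t + y}{65 + y} = - \frac{3 \left(t + y\right)}{65 + y}$)
$P = -1608$ ($P = \left(1 - 1596\right) - 13 = -1595 - 13 = -1608$)
$\frac{R{\left(35,-90 \right)}}{P} = \frac{3 \frac{1}{65 + 35} \left(\left(-1\right) \left(-90\right) - 35\right)}{-1608} = \frac{3 \left(90 - 35\right)}{100} \left(- \frac{1}{1608}\right) = 3 \cdot \frac{1}{100} \cdot 55 \left(- \frac{1}{1608}\right) = \frac{33}{20} \left(- \frac{1}{1608}\right) = - \frac{11}{10720}$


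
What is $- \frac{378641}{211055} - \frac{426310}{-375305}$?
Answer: $- \frac{613305923}{931882315} \approx -0.65814$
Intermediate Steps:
$- \frac{378641}{211055} - \frac{426310}{-375305} = \left(-378641\right) \frac{1}{211055} - - \frac{85262}{75061} = - \frac{22273}{12415} + \frac{85262}{75061} = - \frac{613305923}{931882315}$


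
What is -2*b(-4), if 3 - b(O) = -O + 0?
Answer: 2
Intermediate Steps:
b(O) = 3 + O (b(O) = 3 - (-O + 0) = 3 - (-1)*O = 3 + O)
-2*b(-4) = -2*(3 - 4) = -2*(-1) = 2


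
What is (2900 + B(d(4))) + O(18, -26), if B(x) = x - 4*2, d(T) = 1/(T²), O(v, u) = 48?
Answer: 47041/16 ≈ 2940.1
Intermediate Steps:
d(T) = T⁻²
B(x) = -8 + x (B(x) = x - 8 = -8 + x)
(2900 + B(d(4))) + O(18, -26) = (2900 + (-8 + 4⁻²)) + 48 = (2900 + (-8 + 1/16)) + 48 = (2900 - 127/16) + 48 = 46273/16 + 48 = 47041/16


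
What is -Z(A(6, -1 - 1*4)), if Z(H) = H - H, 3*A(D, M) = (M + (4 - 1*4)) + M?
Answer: 0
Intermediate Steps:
A(D, M) = 2*M/3 (A(D, M) = ((M + (4 - 1*4)) + M)/3 = ((M + (4 - 4)) + M)/3 = ((M + 0) + M)/3 = (M + M)/3 = (2*M)/3 = 2*M/3)
Z(H) = 0
-Z(A(6, -1 - 1*4)) = -1*0 = 0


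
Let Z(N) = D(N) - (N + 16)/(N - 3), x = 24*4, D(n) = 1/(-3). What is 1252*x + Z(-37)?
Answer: 14422937/120 ≈ 1.2019e+5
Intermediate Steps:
D(n) = -⅓
x = 96
Z(N) = -⅓ - (16 + N)/(-3 + N) (Z(N) = -⅓ - (N + 16)/(N - 3) = -⅓ - (16 + N)/(-3 + N))
1252*x + Z(-37) = 1252*96 + (-45 - 4*(-37))/(3*(-3 - 37)) = 120192 + (⅓)*(-45 + 148)/(-40) = 120192 + (⅓)*(-1/40)*103 = 120192 - 103/120 = 14422937/120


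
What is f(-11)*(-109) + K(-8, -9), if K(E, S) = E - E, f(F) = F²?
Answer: -13189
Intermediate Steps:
K(E, S) = 0
f(-11)*(-109) + K(-8, -9) = (-11)²*(-109) + 0 = 121*(-109) + 0 = -13189 + 0 = -13189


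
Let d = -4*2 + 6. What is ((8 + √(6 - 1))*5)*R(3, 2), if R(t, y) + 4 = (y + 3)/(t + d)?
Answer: 40 + 5*√5 ≈ 51.180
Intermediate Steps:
d = -2 (d = -8 + 6 = -2)
R(t, y) = -4 + (3 + y)/(-2 + t) (R(t, y) = -4 + (y + 3)/(t - 2) = -4 + (3 + y)/(-2 + t))
((8 + √(6 - 1))*5)*R(3, 2) = ((8 + √(6 - 1))*5)*((11 + 2 - 4*3)/(-2 + 3)) = ((8 + √5)*5)*((11 + 2 - 12)/1) = (40 + 5*√5)*(1*1) = (40 + 5*√5)*1 = 40 + 5*√5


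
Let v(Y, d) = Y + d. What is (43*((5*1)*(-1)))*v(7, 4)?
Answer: -2365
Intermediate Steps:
(43*((5*1)*(-1)))*v(7, 4) = (43*((5*1)*(-1)))*(7 + 4) = (43*(5*(-1)))*11 = (43*(-5))*11 = -215*11 = -2365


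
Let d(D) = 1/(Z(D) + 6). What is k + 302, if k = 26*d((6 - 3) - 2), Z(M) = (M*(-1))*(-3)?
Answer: 2744/9 ≈ 304.89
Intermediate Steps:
Z(M) = 3*M (Z(M) = -M*(-3) = 3*M)
d(D) = 1/(6 + 3*D) (d(D) = 1/(3*D + 6) = 1/(6 + 3*D))
k = 26/9 (k = 26*(1/(3*(2 + ((6 - 3) - 2)))) = 26*(1/(3*(2 + (3 - 2)))) = 26*(1/(3*(2 + 1))) = 26*((1/3)/3) = 26*((1/3)*(1/3)) = 26*(1/9) = 26/9 ≈ 2.8889)
k + 302 = 26/9 + 302 = 2744/9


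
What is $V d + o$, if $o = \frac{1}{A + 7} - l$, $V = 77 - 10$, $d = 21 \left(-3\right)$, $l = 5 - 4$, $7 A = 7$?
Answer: $- \frac{33775}{8} \approx -4221.9$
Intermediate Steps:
$A = 1$ ($A = \frac{1}{7} \cdot 7 = 1$)
$l = 1$ ($l = 5 - 4 = 1$)
$d = -63$
$V = 67$ ($V = 77 - 10 = 67$)
$o = - \frac{7}{8}$ ($o = \frac{1}{1 + 7} - 1 = \frac{1}{8} - 1 = - \frac{7}{8} \approx -0.875$)
$V d + o = 67 \left(-63\right) - \frac{7}{8} = -4221 - \frac{7}{8} = - \frac{33775}{8}$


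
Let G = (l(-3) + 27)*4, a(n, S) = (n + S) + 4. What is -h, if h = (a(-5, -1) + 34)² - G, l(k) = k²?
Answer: -880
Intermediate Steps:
a(n, S) = 4 + S + n (a(n, S) = (S + n) + 4 = 4 + S + n)
G = 144 (G = ((-3)² + 27)*4 = (9 + 27)*4 = 36*4 = 144)
h = 880 (h = ((4 - 1 - 5) + 34)² - 1*144 = (-2 + 34)² - 144 = 32² - 144 = 1024 - 144 = 880)
-h = -1*880 = -880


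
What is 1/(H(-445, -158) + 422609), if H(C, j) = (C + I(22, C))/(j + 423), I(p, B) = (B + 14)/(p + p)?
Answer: 11660/4927600929 ≈ 2.3663e-6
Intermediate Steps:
I(p, B) = (14 + B)/(2*p) (I(p, B) = (14 + B)/((2*p)) = (14 + B)*(1/(2*p)) = (14 + B)/(2*p))
H(C, j) = (7/22 + 45*C/44)/(423 + j) (H(C, j) = (C + (½)*(14 + C)/22)/(j + 423) = (C + (½)*(1/22)*(14 + C))/(423 + j) = (C + (7/22 + C/44))/(423 + j) = (7/22 + 45*C/44)/(423 + j))
1/(H(-445, -158) + 422609) = 1/((14 + 45*(-445))/(44*(423 - 158)) + 422609) = 1/((1/44)*(14 - 20025)/265 + 422609) = 1/((1/44)*(1/265)*(-20011) + 422609) = 1/(-20011/11660 + 422609) = 1/(4927600929/11660) = 11660/4927600929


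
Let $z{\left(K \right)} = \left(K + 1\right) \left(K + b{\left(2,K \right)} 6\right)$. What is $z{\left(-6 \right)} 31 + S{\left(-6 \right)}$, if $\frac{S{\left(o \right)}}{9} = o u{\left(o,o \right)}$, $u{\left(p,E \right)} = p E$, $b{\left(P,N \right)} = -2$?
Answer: $846$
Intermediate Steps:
$u{\left(p,E \right)} = E p$
$z{\left(K \right)} = \left(1 + K\right) \left(-12 + K\right)$ ($z{\left(K \right)} = \left(K + 1\right) \left(K - 12\right) = \left(1 + K\right) \left(K - 12\right) = \left(1 + K\right) \left(-12 + K\right)$)
$S{\left(o \right)} = 9 o^{3}$ ($S{\left(o \right)} = 9 o o o = 9 o o^{2} = 9 o^{3}$)
$z{\left(-6 \right)} 31 + S{\left(-6 \right)} = \left(-12 + \left(-6\right)^{2} - -66\right) 31 + 9 \left(-6\right)^{3} = \left(-12 + 36 + 66\right) 31 + 9 \left(-216\right) = 90 \cdot 31 - 1944 = 2790 - 1944 = 846$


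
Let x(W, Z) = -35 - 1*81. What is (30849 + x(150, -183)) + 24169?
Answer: 54902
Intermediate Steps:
x(W, Z) = -116 (x(W, Z) = -35 - 81 = -116)
(30849 + x(150, -183)) + 24169 = (30849 - 116) + 24169 = 30733 + 24169 = 54902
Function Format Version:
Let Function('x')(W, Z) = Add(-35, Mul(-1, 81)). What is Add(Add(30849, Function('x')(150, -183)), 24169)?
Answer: 54902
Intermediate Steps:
Function('x')(W, Z) = -116 (Function('x')(W, Z) = Add(-35, -81) = -116)
Add(Add(30849, Function('x')(150, -183)), 24169) = Add(Add(30849, -116), 24169) = Add(30733, 24169) = 54902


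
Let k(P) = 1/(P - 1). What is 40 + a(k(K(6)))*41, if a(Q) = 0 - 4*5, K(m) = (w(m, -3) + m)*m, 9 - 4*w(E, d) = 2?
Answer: -780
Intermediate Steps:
w(E, d) = 7/4 (w(E, d) = 9/4 - ¼*2 = 9/4 - ½ = 7/4)
K(m) = m*(7/4 + m) (K(m) = (7/4 + m)*m = m*(7/4 + m))
k(P) = 1/(-1 + P)
a(Q) = -20 (a(Q) = 0 - 20 = -20)
40 + a(k(K(6)))*41 = 40 - 20*41 = 40 - 820 = -780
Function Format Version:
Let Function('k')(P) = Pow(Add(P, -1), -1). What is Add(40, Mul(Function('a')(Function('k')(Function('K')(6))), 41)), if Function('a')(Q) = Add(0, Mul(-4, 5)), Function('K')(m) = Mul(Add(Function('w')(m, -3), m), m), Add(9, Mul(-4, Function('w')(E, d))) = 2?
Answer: -780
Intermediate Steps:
Function('w')(E, d) = Rational(7, 4) (Function('w')(E, d) = Add(Rational(9, 4), Mul(Rational(-1, 4), 2)) = Add(Rational(9, 4), Rational(-1, 2)) = Rational(7, 4))
Function('K')(m) = Mul(m, Add(Rational(7, 4), m)) (Function('K')(m) = Mul(Add(Rational(7, 4), m), m) = Mul(m, Add(Rational(7, 4), m)))
Function('k')(P) = Pow(Add(-1, P), -1)
Function('a')(Q) = -20 (Function('a')(Q) = Add(0, -20) = -20)
Add(40, Mul(Function('a')(Function('k')(Function('K')(6))), 41)) = Add(40, Mul(-20, 41)) = Add(40, -820) = -780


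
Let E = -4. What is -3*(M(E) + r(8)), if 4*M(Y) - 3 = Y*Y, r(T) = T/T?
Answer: -69/4 ≈ -17.250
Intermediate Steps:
r(T) = 1
M(Y) = ¾ + Y²/4 (M(Y) = ¾ + (Y*Y)/4 = ¾ + Y²/4)
-3*(M(E) + r(8)) = -3*((¾ + (¼)*(-4)²) + 1) = -3*((¾ + (¼)*16) + 1) = -3*((¾ + 4) + 1) = -3*(19/4 + 1) = -3*23/4 = -69/4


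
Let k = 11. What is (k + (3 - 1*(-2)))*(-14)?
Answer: -224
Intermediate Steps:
(k + (3 - 1*(-2)))*(-14) = (11 + (3 - 1*(-2)))*(-14) = (11 + (3 + 2))*(-14) = (11 + 5)*(-14) = 16*(-14) = -224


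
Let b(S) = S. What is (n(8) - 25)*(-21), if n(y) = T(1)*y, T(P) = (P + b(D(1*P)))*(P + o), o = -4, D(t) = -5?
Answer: -1491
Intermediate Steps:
T(P) = (-5 + P)*(-4 + P) (T(P) = (P - 5)*(P - 4) = (-5 + P)*(-4 + P))
n(y) = 12*y (n(y) = (20 + 1² - 9*1)*y = (20 + 1 - 9)*y = 12*y)
(n(8) - 25)*(-21) = (12*8 - 25)*(-21) = (96 - 25)*(-21) = 71*(-21) = -1491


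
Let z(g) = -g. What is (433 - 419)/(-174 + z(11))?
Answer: -14/185 ≈ -0.075676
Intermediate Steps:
(433 - 419)/(-174 + z(11)) = (433 - 419)/(-174 - 1*11) = 14/(-174 - 11) = 14/(-185) = 14*(-1/185) = -14/185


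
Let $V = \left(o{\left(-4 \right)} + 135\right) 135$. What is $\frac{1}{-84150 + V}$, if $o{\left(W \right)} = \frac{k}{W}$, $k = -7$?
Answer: $- \frac{4}{262755} \approx -1.5223 \cdot 10^{-5}$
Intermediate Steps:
$o{\left(W \right)} = - \frac{7}{W}$
$V = \frac{73845}{4}$ ($V = \left(- \frac{7}{-4} + 135\right) 135 = \left(\left(-7\right) \left(- \frac{1}{4}\right) + 135\right) 135 = \left(\frac{7}{4} + 135\right) 135 = \frac{547}{4} \cdot 135 = \frac{73845}{4} \approx 18461.0$)
$\frac{1}{-84150 + V} = \frac{1}{-84150 + \frac{73845}{4}} = \frac{1}{- \frac{262755}{4}} = - \frac{4}{262755}$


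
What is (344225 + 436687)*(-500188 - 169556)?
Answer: -523011126528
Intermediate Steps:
(344225 + 436687)*(-500188 - 169556) = 780912*(-669744) = -523011126528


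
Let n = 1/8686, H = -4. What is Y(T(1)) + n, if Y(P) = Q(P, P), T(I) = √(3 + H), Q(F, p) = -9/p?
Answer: 1/8686 + 9*I ≈ 0.00011513 + 9.0*I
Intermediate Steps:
n = 1/8686 ≈ 0.00011513
T(I) = I (T(I) = √(3 - 4) = √(-1) = I)
Y(P) = -9/P
Y(T(1)) + n = -9*(-I) + 1/8686 = -(-9)*I + 1/8686 = 9*I + 1/8686 = 1/8686 + 9*I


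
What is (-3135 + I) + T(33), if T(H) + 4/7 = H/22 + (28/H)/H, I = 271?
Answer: -43649995/15246 ≈ -2863.0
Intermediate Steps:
T(H) = -4/7 + 28/H² + H/22 (T(H) = -4/7 + (H/22 + (28/H)/H) = -4/7 + (H*(1/22) + 28/H²) = -4/7 + (H/22 + 28/H²) = -4/7 + (28/H² + H/22) = -4/7 + 28/H² + H/22)
(-3135 + I) + T(33) = (-3135 + 271) + (-4/7 + 28/33² + (1/22)*33) = -2864 + (-4/7 + 28*(1/1089) + 3/2) = -2864 + (-4/7 + 28/1089 + 3/2) = -2864 + 14549/15246 = -43649995/15246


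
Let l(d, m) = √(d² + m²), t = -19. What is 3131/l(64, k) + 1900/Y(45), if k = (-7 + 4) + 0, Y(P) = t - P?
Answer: -475/16 + 3131*√4105/4105 ≈ 19.181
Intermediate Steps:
Y(P) = -19 - P
k = -3 (k = -3 + 0 = -3)
3131/l(64, k) + 1900/Y(45) = 3131/(√(64² + (-3)²)) + 1900/(-19 - 1*45) = 3131/(√(4096 + 9)) + 1900/(-19 - 45) = 3131/(√4105) + 1900/(-64) = 3131*(√4105/4105) + 1900*(-1/64) = 3131*√4105/4105 - 475/16 = -475/16 + 3131*√4105/4105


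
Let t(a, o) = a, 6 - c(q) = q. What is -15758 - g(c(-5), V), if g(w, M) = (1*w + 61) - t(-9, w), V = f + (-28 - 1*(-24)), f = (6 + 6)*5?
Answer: -15839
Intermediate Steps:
c(q) = 6 - q
f = 60 (f = 12*5 = 60)
V = 56 (V = 60 + (-28 - 1*(-24)) = 60 + (-28 + 24) = 60 - 4 = 56)
g(w, M) = 70 + w (g(w, M) = (1*w + 61) - 1*(-9) = (w + 61) + 9 = (61 + w) + 9 = 70 + w)
-15758 - g(c(-5), V) = -15758 - (70 + (6 - 1*(-5))) = -15758 - (70 + (6 + 5)) = -15758 - (70 + 11) = -15758 - 1*81 = -15758 - 81 = -15839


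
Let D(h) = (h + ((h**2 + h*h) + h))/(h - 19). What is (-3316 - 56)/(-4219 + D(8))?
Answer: 37092/46553 ≈ 0.79677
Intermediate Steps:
D(h) = (2*h + 2*h**2)/(-19 + h) (D(h) = (h + ((h**2 + h**2) + h))/(-19 + h) = (h + (2*h**2 + h))/(-19 + h) = (h + (h + 2*h**2))/(-19 + h) = (2*h + 2*h**2)/(-19 + h))
(-3316 - 56)/(-4219 + D(8)) = (-3316 - 56)/(-4219 + 2*8*(1 + 8)/(-19 + 8)) = -3372/(-4219 + 2*8*9/(-11)) = -3372/(-4219 + 2*8*(-1/11)*9) = -3372/(-4219 - 144/11) = -3372/(-46553/11) = -3372*(-11/46553) = 37092/46553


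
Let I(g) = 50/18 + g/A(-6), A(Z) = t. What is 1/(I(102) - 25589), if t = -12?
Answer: -18/460705 ≈ -3.9071e-5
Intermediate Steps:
A(Z) = -12
I(g) = 25/9 - g/12 (I(g) = 50/18 + g/(-12) = 50*(1/18) + g*(-1/12) = 25/9 - g/12)
1/(I(102) - 25589) = 1/((25/9 - 1/12*102) - 25589) = 1/((25/9 - 17/2) - 25589) = 1/(-103/18 - 25589) = 1/(-460705/18) = -18/460705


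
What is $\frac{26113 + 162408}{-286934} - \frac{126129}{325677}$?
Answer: $- \frac{32529217401}{31149268106} \approx -1.0443$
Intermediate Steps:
$\frac{26113 + 162408}{-286934} - \frac{126129}{325677} = 188521 \left(- \frac{1}{286934}\right) - \frac{42043}{108559} = - \frac{188521}{286934} - \frac{42043}{108559} = - \frac{32529217401}{31149268106}$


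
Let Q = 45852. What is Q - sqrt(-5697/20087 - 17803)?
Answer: 45852 - I*sqrt(7183403626546)/20087 ≈ 45852.0 - 133.43*I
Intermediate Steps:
Q - sqrt(-5697/20087 - 17803) = 45852 - sqrt(-5697/20087 - 17803) = 45852 - sqrt(-357614558/20087) = 45852 - I*sqrt(7183403626546)/20087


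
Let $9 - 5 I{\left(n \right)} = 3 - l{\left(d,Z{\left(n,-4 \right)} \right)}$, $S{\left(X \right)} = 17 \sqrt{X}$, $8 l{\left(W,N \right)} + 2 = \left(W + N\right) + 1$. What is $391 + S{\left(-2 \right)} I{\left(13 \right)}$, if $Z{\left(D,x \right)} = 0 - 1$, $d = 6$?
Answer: $391 + \frac{221 i \sqrt{2}}{10} \approx 391.0 + 31.254 i$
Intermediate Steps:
$Z{\left(D,x \right)} = -1$ ($Z{\left(D,x \right)} = 0 - 1 = -1$)
$l{\left(W,N \right)} = - \frac{1}{8} + \frac{N}{8} + \frac{W}{8}$ ($l{\left(W,N \right)} = - \frac{1}{4} + \frac{\left(W + N\right) + 1}{8} = - \frac{1}{4} + \frac{\left(N + W\right) + 1}{8} = - \frac{1}{4} + \frac{1 + N + W}{8} = - \frac{1}{4} + \left(\frac{1}{8} + \frac{N}{8} + \frac{W}{8}\right) = - \frac{1}{8} + \frac{N}{8} + \frac{W}{8}$)
$I{\left(n \right)} = \frac{13}{10}$ ($I{\left(n \right)} = \frac{9}{5} - \frac{3 - \left(- \frac{1}{8} + \frac{1}{8} \left(-1\right) + \frac{1}{8} \cdot 6\right)}{5} = \frac{9}{5} - \frac{3 - \left(- \frac{1}{8} - \frac{1}{8} + \frac{3}{4}\right)}{5} = \frac{9}{5} - \frac{3 - \frac{1}{2}}{5} = \frac{9}{5} - \frac{1}{2} = \frac{13}{10}$)
$391 + S{\left(-2 \right)} I{\left(13 \right)} = 391 + 17 \sqrt{-2} \cdot \frac{13}{10} = 391 + 17 i \sqrt{2} \cdot \frac{13}{10} = 391 + \frac{221 i \sqrt{2}}{10}$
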